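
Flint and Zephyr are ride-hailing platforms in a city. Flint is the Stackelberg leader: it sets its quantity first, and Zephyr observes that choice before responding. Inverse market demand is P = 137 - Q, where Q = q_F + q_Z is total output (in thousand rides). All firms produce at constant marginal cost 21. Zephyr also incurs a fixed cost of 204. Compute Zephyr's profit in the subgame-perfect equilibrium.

637

Solve by backward induction. Given q_F, the follower Zephyr maximises π_Z = (137 - q_F - q_Z)q_Z - 21q_Z.
∂π_Z/∂q_Z = 116 - q_F - 2q_Z = 0 gives the reaction function q_Z = (116 - q_F)/2.
The leader anticipates this reaction. Substituting into P = 137 - Q gives P = 79 - (1/2)q_F, so π_F = (79 - (1/2)q_F)q_F - 21q_F.
Maximising: ∂π_F/∂q_F = 58 - q_F = 0, giving q_F = 58.
Then q_Z = (116 - 58)/2 = 29.
Price P = 137 - 87 = 50.
Zephyr's profit: (50 - 21)·29 - 204 = 637.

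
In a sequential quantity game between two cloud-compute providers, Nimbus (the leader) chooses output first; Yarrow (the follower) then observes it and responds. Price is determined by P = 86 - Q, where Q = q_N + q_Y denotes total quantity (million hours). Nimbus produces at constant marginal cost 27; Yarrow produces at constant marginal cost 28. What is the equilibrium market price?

42

The follower Yarrow best-responds to any q_N: π_Y = (86 - Q)q_Y - 28q_Y.
Setting the follower's marginal profit to zero, 58 - q_N - 2q_Y = 0, i.e. q_Y = (58 - q_N)/2.
Nimbus substitutes q_Y(q_N) into its own profit: π_N = q_N(86 - q_N - (58 - q_N)/2) - 27q_N = (57 - (1/2)q_N)q_N - 27q_N.
Leader FOC: 30 - q_N = 0, so q_N = 30.
Then q_Y = (58 - 30)/2 = 14.
Total output Q = 44, so price P = 86 - 44 = 42.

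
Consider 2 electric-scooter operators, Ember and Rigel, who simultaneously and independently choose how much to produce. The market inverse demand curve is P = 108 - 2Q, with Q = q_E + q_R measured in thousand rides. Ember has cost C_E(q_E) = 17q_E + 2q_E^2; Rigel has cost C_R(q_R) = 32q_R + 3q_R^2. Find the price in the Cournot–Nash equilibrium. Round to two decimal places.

Ember's profit: π_E = (108 - 2Q)q_E - (17q_E + 2q_E²). Setting ∂π_E/∂q_E = 0: 91 - 8q_E - 2(q_R) = 0.
Rigel's profit: π_R = (108 - 2Q)q_R - (32q_R + 3q_R²). Setting ∂π_R/∂q_R = 0: 76 - 10q_R - 2(q_E) = 0.
Best responses: q_E = (91 - 2q_R)/8, q_R = (76 - 2q_E)/10.
Substituting one into the other gives q_E = 379/38 and q_R = 213/38.
Total output Q = 296/19, so price P = 108 - 2·(296/19) = 1460/19.

76.84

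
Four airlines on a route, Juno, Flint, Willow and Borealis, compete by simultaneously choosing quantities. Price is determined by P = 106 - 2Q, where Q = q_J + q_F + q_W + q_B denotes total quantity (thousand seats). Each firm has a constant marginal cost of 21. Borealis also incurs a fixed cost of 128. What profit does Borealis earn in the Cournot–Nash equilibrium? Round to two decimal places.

A representative firm's profit is π_i = q_i(106 - 2Q) - 21q_i.
Setting ∂π_i/∂q_i = 0 with rivals' quantities fixed: 85 - 4q_i - 2·Σ_{j≠i} q_j = 0.
With identical firms every q_j equals q_i, so Σ_{j≠i} q_j = 3q_i and 85 = 10q_i, giving q_i = 17/2.
Price P = 106 - 2·34 = 38.
Borealis's profit: (38 - 21)·(17/2) - 128 = 33/2.

16.50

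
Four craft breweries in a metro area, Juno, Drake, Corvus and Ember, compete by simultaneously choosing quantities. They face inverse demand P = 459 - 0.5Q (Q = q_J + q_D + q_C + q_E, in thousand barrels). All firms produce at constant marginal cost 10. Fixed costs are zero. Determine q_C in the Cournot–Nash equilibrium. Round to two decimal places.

179.60

A representative firm's profit is π_i = q_i(459 - 0.5Q) - 10q_i.
First-order condition (treating rivals' output as given): 449 - q_i - (1/2)·Σ_{j≠i} q_j = 0.
By symmetry each firm produces the same amount; substituting Σ_{j≠i} q_j = 3q_i yields q_i = 449/(5/2) = 898/5.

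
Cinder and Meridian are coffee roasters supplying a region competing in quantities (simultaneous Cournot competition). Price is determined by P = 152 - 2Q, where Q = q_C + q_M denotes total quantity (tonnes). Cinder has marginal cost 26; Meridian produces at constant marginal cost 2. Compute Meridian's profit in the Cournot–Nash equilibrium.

Cinder's profit: π_C = (152 - 2Q)q_C - (26q_C). Setting ∂π_C/∂q_C = 0: 126 - 4q_C - 2(q_M) = 0.
Meridian's profit: π_M = (152 - 2Q)q_M - (2q_M). Setting ∂π_M/∂q_M = 0: 150 - 4q_M - 2(q_C) = 0.
So q_C = (126 - 2q_M)/4 and q_M = (150 - 2q_C)/4.
Solving the pair: q_C = 17, q_M = 29.
Price P = 152 - 2·46 = 60.
Meridian's profit: (60 - 2)·29 = 1682.

1682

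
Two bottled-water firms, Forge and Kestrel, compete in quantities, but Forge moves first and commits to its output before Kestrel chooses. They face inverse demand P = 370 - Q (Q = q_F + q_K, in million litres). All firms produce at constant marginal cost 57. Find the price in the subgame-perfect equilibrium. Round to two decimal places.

135.25

The follower Kestrel best-responds to any q_F: π_K = (370 - Q)q_K - 57q_K.
Follower FOC: 313 - q_F - 2q_K = 0, so q_K(q_F) = (313 - q_F)/2.
The leader anticipates this reaction. Substituting into P = 370 - Q gives P = 427/2 - (1/2)q_F, so π_F = (427/2 - (1/2)q_F)q_F - 57q_F.
Maximising: ∂π_F/∂q_F = 313/2 - q_F = 0, giving q_F = 313/2.
Then q_K = (313 - 313/2)/2 = 313/4.
Total output Q = 939/4, so price P = 370 - 939/4 = 541/4.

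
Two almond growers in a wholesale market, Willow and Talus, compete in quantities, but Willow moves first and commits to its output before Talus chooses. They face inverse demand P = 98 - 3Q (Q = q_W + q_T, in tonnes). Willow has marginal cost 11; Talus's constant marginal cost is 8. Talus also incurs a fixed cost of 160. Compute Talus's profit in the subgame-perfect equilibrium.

Solve by backward induction. Given q_W, the follower Talus maximises π_T = (98 - 3q_W - 3q_T)q_T - 8q_T.
∂π_T/∂q_T = 90 - 3q_W - 6q_T = 0 gives the reaction function q_T = (90 - 3q_W)/6.
Willow substitutes q_T(q_W) into its own profit: π_W = q_W(98 - 3q_W - (90 - 3q_W)/2) - 11q_W = (53 - (3/2)q_W)q_W - 11q_W.
The leader's first-order condition 42 - 3q_W = 0 yields q_W = 14.
Then q_T = (90 - 3·14)/6 = 8.
Price P = 98 - 3·22 = 32.
Talus's profit: (32 - 8)·8 - 160 = 32.

32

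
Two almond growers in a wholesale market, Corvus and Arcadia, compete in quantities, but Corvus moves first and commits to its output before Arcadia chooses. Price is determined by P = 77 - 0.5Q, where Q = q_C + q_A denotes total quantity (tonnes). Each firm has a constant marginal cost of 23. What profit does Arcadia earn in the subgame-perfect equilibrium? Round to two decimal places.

The follower Arcadia best-responds to any q_C: π_A = (77 - 0.5Q)q_A - 23q_A.
Follower FOC: 54 - (1/2)q_C - q_A = 0, so q_A(q_C) = (54 - (1/2)q_C).
Corvus substitutes q_A(q_C) into its own profit: π_C = q_C(77 - (1/2)q_C - (54 - (1/2)q_C)/2) - 23q_C = (50 - (1/4)q_C)q_C - 23q_C.
Leader FOC: 27 - (1/2)q_C = 0, so q_C = 54.
Then q_A = (54 - (1/2)·54) = 27.
Price P = 77 - (1/2)·81 = 73/2.
Arcadia's profit: (73/2 - 23)·27 = 729/2.

364.50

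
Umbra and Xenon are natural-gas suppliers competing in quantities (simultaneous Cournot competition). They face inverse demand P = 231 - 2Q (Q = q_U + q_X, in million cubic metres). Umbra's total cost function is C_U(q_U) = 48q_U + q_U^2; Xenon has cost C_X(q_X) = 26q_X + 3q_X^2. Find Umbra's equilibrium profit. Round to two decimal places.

Umbra's profit: π_U = (231 - 2Q)q_U - (48q_U + q_U²). Setting ∂π_U/∂q_U = 0: 183 - 6q_U - 2(q_X) = 0.
Xenon's profit: π_X = (231 - 2Q)q_X - (26q_X + 3q_X²). Setting ∂π_X/∂q_X = 0: 205 - 10q_X - 2(q_U) = 0.
Best responses: q_U = (183 - 2q_X)/6, q_X = (205 - 2q_U)/10.
Solving the pair: q_U = 355/14, q_X = 108/7.
Price P = 231 - 2·(571/14) = 1046/7.
Umbra's profit: (1046/7)·(355/14) - 48·(355/14) - (355/14)² = 1928.9541.

1928.95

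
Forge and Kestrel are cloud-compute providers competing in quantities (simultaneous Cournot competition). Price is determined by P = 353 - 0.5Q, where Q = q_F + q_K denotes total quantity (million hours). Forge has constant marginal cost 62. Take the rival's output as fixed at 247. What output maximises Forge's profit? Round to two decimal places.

With the rival's output fixed at 247, Forge's profit is π_F = (353 - (1/2)·247 - (1/2)q_F)q_F - (62q_F) = (459/2 - (1/2)q_F)q_F - (62q_F).
∂π_F/∂q_F = 335/2 - q_F = 0, so q_F = 335/2.

167.50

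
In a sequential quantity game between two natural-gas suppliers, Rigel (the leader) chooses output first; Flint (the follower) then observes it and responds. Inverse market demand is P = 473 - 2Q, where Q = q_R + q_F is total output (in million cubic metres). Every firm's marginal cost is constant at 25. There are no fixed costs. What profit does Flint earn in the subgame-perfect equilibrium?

6272

The follower Flint best-responds to any q_R: π_F = (473 - 2Q)q_F - 25q_F.
∂π_F/∂q_F = 448 - 2q_R - 4q_F = 0 gives the reaction function q_F = (448 - 2q_R)/4.
Rigel substitutes q_F(q_R) into its own profit: π_R = q_R(473 - 2q_R - (448 - 2q_R)/2) - 25q_R = (249 - q_R)q_R - 25q_R.
Maximising: ∂π_R/∂q_R = 224 - 2q_R = 0, giving q_R = 112.
Then q_F = (448 - 2·112)/4 = 56.
Price P = 473 - 2·168 = 137.
Flint's profit: (137 - 25)·56 = 6272.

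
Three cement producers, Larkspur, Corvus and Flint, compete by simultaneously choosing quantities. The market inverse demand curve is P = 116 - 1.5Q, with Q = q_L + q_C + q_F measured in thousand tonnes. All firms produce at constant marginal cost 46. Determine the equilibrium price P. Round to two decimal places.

63.50

A representative firm's profit is π_i = q_i(116 - 1.5Q) - 46q_i.
Setting ∂π_i/∂q_i = 0 with rivals' quantities fixed: 70 - 3q_i - (3/2)·Σ_{j≠i} q_j = 0.
With identical firms every q_j equals q_i, so Σ_{j≠i} q_j = 2q_i and 70 = 6q_i, giving q_i = 35/3.
Total output Q = 35, so price P = 116 - (3/2)·35 = 127/2.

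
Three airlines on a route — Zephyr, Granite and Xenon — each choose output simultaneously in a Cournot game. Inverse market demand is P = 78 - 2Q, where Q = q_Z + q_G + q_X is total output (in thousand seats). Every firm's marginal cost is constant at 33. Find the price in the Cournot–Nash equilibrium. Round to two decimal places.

44.25

A representative firm's profit is π_i = q_i(78 - 2Q) - 33q_i.
Setting ∂π_i/∂q_i = 0 with rivals' quantities fixed: 45 - 4q_i - 2·Σ_{j≠i} q_j = 0.
With identical firms every q_j equals q_i, so Σ_{j≠i} q_j = 2q_i and 45 = 8q_i, giving q_i = 45/8.
Total output Q = 135/8, so price P = 78 - 2·(135/8) = 177/4.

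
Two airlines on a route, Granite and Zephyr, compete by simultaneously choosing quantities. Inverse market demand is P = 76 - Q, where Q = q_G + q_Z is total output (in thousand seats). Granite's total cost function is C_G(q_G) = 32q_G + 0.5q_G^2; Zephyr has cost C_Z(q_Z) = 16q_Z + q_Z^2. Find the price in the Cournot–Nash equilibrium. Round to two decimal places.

53.09

Granite's profit: π_G = (76 - Q)q_G - (32q_G + (1/2)q_G²). Setting ∂π_G/∂q_G = 0: 44 - 3q_G - (q_Z) = 0.
Zephyr's first-order condition: 60 - 4q_Z - (q_G) = 0.
Best responses: q_G = (44 - q_Z)/3, q_Z = (60 - q_G)/4.
Substituting one into the other gives q_G = 116/11 and q_Z = 136/11.
Total output Q = 252/11, so price P = 76 - 252/11 = 584/11.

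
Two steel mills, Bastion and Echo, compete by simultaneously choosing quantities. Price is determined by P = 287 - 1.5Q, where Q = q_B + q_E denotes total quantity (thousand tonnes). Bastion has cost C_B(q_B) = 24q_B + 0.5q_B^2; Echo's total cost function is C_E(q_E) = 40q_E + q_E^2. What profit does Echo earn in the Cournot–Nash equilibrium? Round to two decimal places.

2795.02

Bastion's profit: π_B = (287 - 1.5Q)q_B - (24q_B + (1/2)q_B²). Setting ∂π_B/∂q_B = 0: 263 - 4q_B - (3/2)(q_E) = 0.
Echo's profit: π_E = (287 - 1.5Q)q_E - (40q_E + q_E²). Setting ∂π_E/∂q_E = 0: 247 - 5q_E - (3/2)(q_B) = 0.
Rearranging gives the reaction functions q_B = (263 - (3/2)q_E)/4 and q_E = (247 - (3/2)q_B)/5.
Substituting one into the other gives q_B = 53.2113 and q_E = 33.4366.
Price P = 287 - (3/2)·86.6479 = 157.0282.
Echo's profit: 157.0282·33.4366 - 40·33.4366 - 33.4366² = 2795.0188.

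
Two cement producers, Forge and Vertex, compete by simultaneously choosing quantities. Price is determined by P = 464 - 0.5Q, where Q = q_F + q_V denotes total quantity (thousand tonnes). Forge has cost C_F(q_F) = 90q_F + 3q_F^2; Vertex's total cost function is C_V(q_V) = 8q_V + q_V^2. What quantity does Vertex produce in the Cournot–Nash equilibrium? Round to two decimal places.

144.82

Forge's profit: π_F = (464 - 0.5Q)q_F - (90q_F + 3q_F²). Setting ∂π_F/∂q_F = 0: 374 - 7q_F - (1/2)(q_V) = 0.
Vertex's profit: π_V = (464 - 0.5Q)q_V - (8q_V + q_V²). Setting ∂π_V/∂q_V = 0: 456 - 3q_V - (1/2)(q_F) = 0.
Best responses: q_F = (374 - (1/2)q_V)/7, q_V = (456 - (1/2)q_F)/3.
Solving the pair: q_F = 43.0843, q_V = 144.8193.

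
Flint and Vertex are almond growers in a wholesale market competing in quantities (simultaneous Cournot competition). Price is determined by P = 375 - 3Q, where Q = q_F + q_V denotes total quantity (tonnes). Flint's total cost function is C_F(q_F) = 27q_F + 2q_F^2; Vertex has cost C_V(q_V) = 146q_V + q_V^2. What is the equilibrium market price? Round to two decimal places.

Flint's profit: π_F = (375 - 3Q)q_F - (27q_F + 2q_F²). Setting ∂π_F/∂q_F = 0: 348 - 10q_F - 3(q_V) = 0.
Vertex's first-order condition: 229 - 8q_V - 3(q_F) = 0.
Best responses: q_F = (348 - 3q_V)/10, q_V = (229 - 3q_F)/8.
Substituting one into the other gives q_F = 29.5352 and q_V = 1246/71.
Total output Q = 47.0845, so price P = 375 - 3·47.0845 = 233.7465.

233.75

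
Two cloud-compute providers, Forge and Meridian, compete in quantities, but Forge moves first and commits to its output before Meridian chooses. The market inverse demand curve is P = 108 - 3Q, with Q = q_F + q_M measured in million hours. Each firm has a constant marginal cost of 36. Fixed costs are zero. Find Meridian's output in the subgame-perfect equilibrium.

6

The follower Meridian best-responds to any q_F: π_M = (108 - 3Q)q_M - 36q_M.
Setting the follower's marginal profit to zero, 72 - 3q_F - 6q_M = 0, i.e. q_M = (72 - 3q_F)/6.
The leader anticipates this reaction. Substituting into P = 108 - 3Q gives P = 72 - (3/2)q_F, so π_F = (72 - (3/2)q_F)q_F - 36q_F.
Maximising: ∂π_F/∂q_F = 36 - 3q_F = 0, giving q_F = 12.
Then q_M = (72 - 3·12)/6 = 6.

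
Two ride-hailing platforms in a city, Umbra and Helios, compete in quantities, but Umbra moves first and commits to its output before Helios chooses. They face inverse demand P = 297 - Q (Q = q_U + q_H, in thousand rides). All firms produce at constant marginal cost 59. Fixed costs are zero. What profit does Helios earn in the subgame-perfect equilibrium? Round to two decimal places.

Solve by backward induction. Given q_U, the follower Helios maximises π_H = (297 - q_U - q_H)q_H - 59q_H.
∂π_H/∂q_H = 238 - q_U - 2q_H = 0 gives the reaction function q_H = (238 - q_U)/2.
The leader anticipates this reaction. Substituting into P = 297 - Q gives P = 178 - (1/2)q_U, so π_U = (178 - (1/2)q_U)q_U - 59q_U.
Leader FOC: 119 - q_U = 0, so q_U = 119.
Then q_H = (238 - 119)/2 = 119/2.
Price P = 297 - 357/2 = 237/2.
Helios's profit: (237/2 - 59)·(119/2) = 3540.2500.

3540.25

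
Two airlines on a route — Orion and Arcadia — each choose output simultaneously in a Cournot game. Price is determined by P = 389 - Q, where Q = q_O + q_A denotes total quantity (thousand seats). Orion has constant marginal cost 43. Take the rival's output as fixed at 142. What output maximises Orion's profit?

102

With the rival's output fixed at 142, Orion's profit is π_O = (389 - 142 - q_O)q_O - (43q_O) = (247 - q_O)q_O - (43q_O).
∂π_O/∂q_O = 204 - 2q_O = 0, so q_O = 102.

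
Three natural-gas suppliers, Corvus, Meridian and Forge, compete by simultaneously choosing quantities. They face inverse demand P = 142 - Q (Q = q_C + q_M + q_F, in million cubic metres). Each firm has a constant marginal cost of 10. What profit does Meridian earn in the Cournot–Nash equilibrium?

1089

Each firm earns π_i = (142 - Q)q_i - 10q_i.
Setting ∂π_i/∂q_i = 0 with rivals' quantities fixed: 132 - 2q_i - Σ_{j≠i} q_j = 0.
With identical firms every q_j equals q_i, so Σ_{j≠i} q_j = 2q_i and 132 = 4q_i, giving q_i = 33.
Price P = 142 - 99 = 43.
Meridian's profit: (43 - 10)·33 = 1089.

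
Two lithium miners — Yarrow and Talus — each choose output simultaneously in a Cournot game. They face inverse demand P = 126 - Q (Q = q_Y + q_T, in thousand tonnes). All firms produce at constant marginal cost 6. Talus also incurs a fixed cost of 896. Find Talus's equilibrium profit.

A representative firm's profit is π_i = q_i(126 - Q) - 6q_i.
First-order condition (treating rivals' output as given): 120 - 2q_i - q_j = 0.
With identical firms every q_j equals q_i, so q_j = q_i and 120 = 3q_i, giving q_i = 40.
Price P = 126 - 80 = 46.
Talus's profit: (46 - 6)·40 - 896 = 704.

704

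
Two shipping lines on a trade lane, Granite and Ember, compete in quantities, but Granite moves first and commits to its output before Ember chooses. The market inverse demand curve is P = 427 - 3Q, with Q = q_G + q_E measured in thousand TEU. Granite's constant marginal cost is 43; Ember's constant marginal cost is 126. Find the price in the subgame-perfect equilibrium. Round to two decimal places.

159.75

Solve by backward induction. Given q_G, the follower Ember maximises π_E = (427 - 3q_G - 3q_E)q_E - 126q_E.
Follower FOC: 301 - 3q_G - 6q_E = 0, so q_E(q_G) = (301 - 3q_G)/6.
The leader anticipates this reaction. Substituting into P = 427 - 3Q gives P = 553/2 - (3/2)q_G, so π_G = (553/2 - (3/2)q_G)q_G - 43q_G.
Maximising: ∂π_G/∂q_G = 467/2 - 3q_G = 0, giving q_G = 467/6.
Then q_E = (301 - 3·(467/6))/6 = 45/4.
Total output Q = 1069/12, so price P = 427 - 3·(1069/12) = 639/4.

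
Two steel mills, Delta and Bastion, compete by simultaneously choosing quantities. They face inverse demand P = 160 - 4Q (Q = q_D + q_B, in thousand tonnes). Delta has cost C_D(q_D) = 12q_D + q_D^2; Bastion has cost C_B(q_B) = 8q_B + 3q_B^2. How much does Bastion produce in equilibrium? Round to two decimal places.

7.48

Delta's profit: π_D = (160 - 4Q)q_D - (12q_D + q_D²). Setting ∂π_D/∂q_D = 0: 148 - 10q_D - 4(q_B) = 0.
Bastion's profit: π_B = (160 - 4Q)q_B - (8q_B + 3q_B²). Setting ∂π_B/∂q_B = 0: 152 - 14q_B - 4(q_D) = 0.
Rearranging gives the reaction functions q_D = (148 - 4q_B)/10 and q_B = (152 - 4q_D)/14.
Substituting one into the other gives q_D = 366/31 and q_B = 232/31.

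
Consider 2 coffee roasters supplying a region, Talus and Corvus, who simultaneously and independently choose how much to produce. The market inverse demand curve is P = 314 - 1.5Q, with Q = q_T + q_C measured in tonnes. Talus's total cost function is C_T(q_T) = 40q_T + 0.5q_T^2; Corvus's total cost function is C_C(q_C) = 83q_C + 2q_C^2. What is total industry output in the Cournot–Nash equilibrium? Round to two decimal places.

80.95

Talus's profit: π_T = (314 - 1.5Q)q_T - (40q_T + (1/2)q_T²). Setting ∂π_T/∂q_T = 0: 274 - 4q_T - (3/2)(q_C) = 0.
Corvus's profit: π_C = (314 - 1.5Q)q_C - (83q_C + 2q_C²). Setting ∂π_C/∂q_C = 0: 231 - 7q_C - (3/2)(q_T) = 0.
Rearranging gives the reaction functions q_T = (274 - (3/2)q_C)/4 and q_C = (231 - (3/2)q_T)/7.
Substituting one into the other gives q_T = 61.0291 and q_C = 19.9223.
Total output Q = 61.0291 + 19.9223 = 80.9515.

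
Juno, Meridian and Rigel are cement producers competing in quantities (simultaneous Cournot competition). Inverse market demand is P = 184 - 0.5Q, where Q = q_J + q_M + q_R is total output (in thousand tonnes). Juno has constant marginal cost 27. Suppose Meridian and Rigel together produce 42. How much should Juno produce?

136

With rivals' combined output fixed at 42, Juno's profit is π_J = (184 - (1/2)·42 - (1/2)q_J)q_J - (27q_J) = (163 - (1/2)q_J)q_J - (27q_J).
∂π_J/∂q_J = 136 - q_J = 0, so q_J = 136.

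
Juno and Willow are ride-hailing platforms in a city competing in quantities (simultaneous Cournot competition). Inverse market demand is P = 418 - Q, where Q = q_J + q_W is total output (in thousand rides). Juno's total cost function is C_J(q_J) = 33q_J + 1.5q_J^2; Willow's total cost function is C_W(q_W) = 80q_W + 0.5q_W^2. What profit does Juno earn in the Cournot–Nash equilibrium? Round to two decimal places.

Juno's profit: π_J = (418 - Q)q_J - (33q_J + (3/2)q_J²). Setting ∂π_J/∂q_J = 0: 385 - 5q_J - (q_W) = 0.
Willow's profit: π_W = (418 - Q)q_W - (80q_W + (1/2)q_W²). Setting ∂π_W/∂q_W = 0: 338 - 3q_W - (q_J) = 0.
Rearranging gives the reaction functions q_J = (385 - q_W)/5 and q_W = (338 - q_J)/3.
Substituting one into the other gives q_J = 817/14 and q_W = 1305/14.
Price P = 418 - 1061/7 = 1865/7.
Juno's profit: (1865/7)·(817/14) - 33·(817/14) - (3/2)(817/14)² = 8513.8903.

8513.89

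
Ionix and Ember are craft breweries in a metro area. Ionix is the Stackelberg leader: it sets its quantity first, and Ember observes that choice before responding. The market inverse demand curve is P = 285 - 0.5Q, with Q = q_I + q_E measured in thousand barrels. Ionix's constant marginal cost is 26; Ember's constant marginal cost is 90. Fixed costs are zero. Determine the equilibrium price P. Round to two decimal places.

106.75

Solve by backward induction. Given q_I, the follower Ember maximises π_E = (285 - (1/2)q_I - (1/2)q_E)q_E - 90q_E.
∂π_E/∂q_E = 195 - (1/2)q_I - q_E = 0 gives the reaction function q_E = (195 - (1/2)q_I).
The leader anticipates this reaction. Substituting into P = 285 - 0.5Q gives P = 375/2 - (1/4)q_I, so π_I = (375/2 - (1/4)q_I)q_I - 26q_I.
Maximising: ∂π_I/∂q_I = 323/2 - (1/2)q_I = 0, giving q_I = 323.
Then q_E = (195 - (1/2)·323) = 67/2.
Total output Q = 713/2, so price P = 285 - (1/2)·(713/2) = 427/4.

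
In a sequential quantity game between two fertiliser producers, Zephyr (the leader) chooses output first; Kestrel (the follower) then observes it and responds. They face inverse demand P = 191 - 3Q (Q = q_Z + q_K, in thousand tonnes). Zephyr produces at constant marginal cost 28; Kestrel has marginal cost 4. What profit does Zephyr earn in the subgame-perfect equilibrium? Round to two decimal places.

805.04

Solve by backward induction. Given q_Z, the follower Kestrel maximises π_K = (191 - 3q_Z - 3q_K)q_K - 4q_K.
∂π_K/∂q_K = 187 - 3q_Z - 6q_K = 0 gives the reaction function q_K = (187 - 3q_Z)/6.
The leader anticipates this reaction. Substituting into P = 191 - 3Q gives P = 195/2 - (3/2)q_Z, so π_Z = (195/2 - (3/2)q_Z)q_Z - 28q_Z.
The leader's first-order condition 139/2 - 3q_Z = 0 yields q_Z = 139/6.
Then q_K = (187 - 3·(139/6))/6 = 235/12.
Price P = 191 - 3·(171/4) = 251/4.
Zephyr's profit: (251/4 - 28)·(139/6) = 805.0417.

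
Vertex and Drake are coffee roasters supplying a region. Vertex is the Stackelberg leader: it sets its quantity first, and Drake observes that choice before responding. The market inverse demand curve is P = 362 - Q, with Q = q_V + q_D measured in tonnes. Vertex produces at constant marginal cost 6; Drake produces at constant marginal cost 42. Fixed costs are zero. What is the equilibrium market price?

104

Solve by backward induction. Given q_V, the follower Drake maximises π_D = (362 - q_V - q_D)q_D - 42q_D.
Follower FOC: 320 - q_V - 2q_D = 0, so q_D(q_V) = (320 - q_V)/2.
The leader anticipates this reaction. Substituting into P = 362 - Q gives P = 202 - (1/2)q_V, so π_V = (202 - (1/2)q_V)q_V - 6q_V.
The leader's first-order condition 196 - q_V = 0 yields q_V = 196.
Then q_D = (320 - 196)/2 = 62.
Total output Q = 258, so price P = 362 - 258 = 104.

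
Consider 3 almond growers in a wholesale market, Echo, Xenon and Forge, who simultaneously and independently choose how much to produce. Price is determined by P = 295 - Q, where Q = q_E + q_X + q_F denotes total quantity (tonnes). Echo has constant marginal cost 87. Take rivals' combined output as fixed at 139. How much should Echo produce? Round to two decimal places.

With rivals' combined output fixed at 139, Echo's profit is π_E = (295 - 139 - q_E)q_E - (87q_E) = (156 - q_E)q_E - (87q_E).
∂π_E/∂q_E = 69 - 2q_E = 0, so q_E = 69/2.

34.50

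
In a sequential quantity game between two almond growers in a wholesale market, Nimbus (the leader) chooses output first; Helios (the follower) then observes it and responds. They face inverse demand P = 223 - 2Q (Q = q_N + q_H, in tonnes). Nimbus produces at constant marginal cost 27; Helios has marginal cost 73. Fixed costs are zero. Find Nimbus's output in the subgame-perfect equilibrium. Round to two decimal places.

The follower Helios best-responds to any q_N: π_H = (223 - 2Q)q_H - 73q_H.
Setting the follower's marginal profit to zero, 150 - 2q_N - 4q_H = 0, i.e. q_H = (150 - 2q_N)/4.
Nimbus substitutes q_H(q_N) into its own profit: π_N = q_N(223 - 2q_N - (150 - 2q_N)/2) - 27q_N = (148 - q_N)q_N - 27q_N.
Maximising: ∂π_N/∂q_N = 121 - 2q_N = 0, giving q_N = 121/2.
Then q_H = (150 - 2·(121/2))/4 = 29/4.

60.50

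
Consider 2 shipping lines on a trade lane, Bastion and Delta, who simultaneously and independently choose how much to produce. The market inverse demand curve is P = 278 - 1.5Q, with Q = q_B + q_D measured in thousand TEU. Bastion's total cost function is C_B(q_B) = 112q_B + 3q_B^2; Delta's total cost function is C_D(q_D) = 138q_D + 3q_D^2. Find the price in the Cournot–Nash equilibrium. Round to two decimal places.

Bastion's profit: π_B = (278 - 1.5Q)q_B - (112q_B + 3q_B²). Setting ∂π_B/∂q_B = 0: 166 - 9q_B - (3/2)(q_D) = 0.
Delta's profit: π_D = (278 - 1.5Q)q_D - (138q_D + 3q_D²). Setting ∂π_D/∂q_D = 0: 140 - 9q_D - (3/2)(q_B) = 0.
Rearranging gives the reaction functions q_B = (166 - (3/2)q_D)/9 and q_D = (140 - (3/2)q_B)/9.
Solving the pair: q_B = 1712/105, q_D = 1348/105.
Total output Q = 204/7, so price P = 278 - (3/2)·(204/7) = 1640/7.

234.29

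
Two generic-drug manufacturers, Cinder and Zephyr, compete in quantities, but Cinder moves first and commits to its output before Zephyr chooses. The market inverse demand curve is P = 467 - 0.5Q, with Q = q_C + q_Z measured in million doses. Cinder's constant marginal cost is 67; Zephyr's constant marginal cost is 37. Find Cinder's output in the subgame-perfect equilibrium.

The follower Zephyr best-responds to any q_C: π_Z = (467 - 0.5Q)q_Z - 37q_Z.
Follower FOC: 430 - (1/2)q_C - q_Z = 0, so q_Z(q_C) = (430 - (1/2)q_C).
Cinder substitutes q_Z(q_C) into its own profit: π_C = q_C(467 - (1/2)q_C - (430 - (1/2)q_C)/2) - 67q_C = (252 - (1/4)q_C)q_C - 67q_C.
Maximising: ∂π_C/∂q_C = 185 - (1/2)q_C = 0, giving q_C = 370.
Then q_Z = (430 - (1/2)·370) = 245.

370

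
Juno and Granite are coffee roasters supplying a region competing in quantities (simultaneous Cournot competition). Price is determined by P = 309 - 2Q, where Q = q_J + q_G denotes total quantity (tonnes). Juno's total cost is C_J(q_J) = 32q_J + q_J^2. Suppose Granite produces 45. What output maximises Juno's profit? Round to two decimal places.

With the rival's output fixed at 45, Juno's profit is π_J = (309 - 2·45 - 2q_J)q_J - (32q_J + q_J²) = (219 - 2q_J)q_J - (32q_J + q_J²).
∂π_J/∂q_J = 187 - 6q_J = 0, so q_J = 187/6.

31.17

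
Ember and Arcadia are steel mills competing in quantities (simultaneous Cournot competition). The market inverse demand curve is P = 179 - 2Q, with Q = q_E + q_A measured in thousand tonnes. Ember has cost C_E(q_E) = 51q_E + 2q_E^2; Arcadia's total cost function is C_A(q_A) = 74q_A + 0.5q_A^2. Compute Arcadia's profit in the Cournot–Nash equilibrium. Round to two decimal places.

657.90

Ember's profit: π_E = (179 - 2Q)q_E - (51q_E + 2q_E²). Setting ∂π_E/∂q_E = 0: 128 - 8q_E - 2(q_A) = 0.
Arcadia's profit: π_A = (179 - 2Q)q_A - (74q_A + (1/2)q_A²). Setting ∂π_A/∂q_A = 0: 105 - 5q_A - 2(q_E) = 0.
So q_E = (128 - 2q_A)/8 and q_A = (105 - 2q_E)/5.
Solving the pair: q_E = 215/18, q_A = 146/9.
Price P = 179 - 2·(169/6) = 368/3.
Arcadia's profit: (368/3)·(146/9) - 74·(146/9) - (1/2)(146/9)² = 657.9012.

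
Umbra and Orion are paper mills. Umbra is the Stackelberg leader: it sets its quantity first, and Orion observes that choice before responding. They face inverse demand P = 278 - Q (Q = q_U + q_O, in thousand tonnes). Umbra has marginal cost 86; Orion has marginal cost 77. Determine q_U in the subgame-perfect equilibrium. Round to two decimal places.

The follower Orion best-responds to any q_U: π_O = (278 - Q)q_O - 77q_O.
Follower FOC: 201 - q_U - 2q_O = 0, so q_O(q_U) = (201 - q_U)/2.
The leader anticipates this reaction. Substituting into P = 278 - Q gives P = 355/2 - (1/2)q_U, so π_U = (355/2 - (1/2)q_U)q_U - 86q_U.
The leader's first-order condition 183/2 - q_U = 0 yields q_U = 183/2.
Then q_O = (201 - 183/2)/2 = 219/4.

91.50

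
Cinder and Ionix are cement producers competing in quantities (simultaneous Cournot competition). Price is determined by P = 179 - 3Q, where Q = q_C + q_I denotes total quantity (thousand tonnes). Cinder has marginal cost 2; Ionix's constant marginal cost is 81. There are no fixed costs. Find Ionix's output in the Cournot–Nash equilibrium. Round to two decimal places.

2.11

Cinder's profit: π_C = (179 - 3Q)q_C - (2q_C). Setting ∂π_C/∂q_C = 0: 177 - 6q_C - 3(q_I) = 0.
Ionix's profit: π_I = (179 - 3Q)q_I - (81q_I). Setting ∂π_I/∂q_I = 0: 98 - 6q_I - 3(q_C) = 0.
So q_C = (177 - 3q_I)/6 and q_I = (98 - 3q_C)/6.
Solving the pair: q_C = 256/9, q_I = 19/9.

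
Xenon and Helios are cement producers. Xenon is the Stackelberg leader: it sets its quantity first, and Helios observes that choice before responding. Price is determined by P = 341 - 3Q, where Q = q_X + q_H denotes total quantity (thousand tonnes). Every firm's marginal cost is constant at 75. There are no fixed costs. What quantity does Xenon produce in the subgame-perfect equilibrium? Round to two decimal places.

44.33

The follower Helios best-responds to any q_X: π_H = (341 - 3Q)q_H - 75q_H.
Setting the follower's marginal profit to zero, 266 - 3q_X - 6q_H = 0, i.e. q_H = (266 - 3q_X)/6.
Xenon substitutes q_H(q_X) into its own profit: π_X = q_X(341 - 3q_X - (266 - 3q_X)/2) - 75q_X = (208 - (3/2)q_X)q_X - 75q_X.
Leader FOC: 133 - 3q_X = 0, so q_X = 133/3.
Then q_H = (266 - 3·(133/3))/6 = 133/6.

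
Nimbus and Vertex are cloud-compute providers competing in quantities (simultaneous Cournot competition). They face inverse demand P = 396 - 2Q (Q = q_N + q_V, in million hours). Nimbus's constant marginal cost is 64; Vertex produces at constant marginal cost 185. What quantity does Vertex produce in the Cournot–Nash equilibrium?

15

Nimbus's profit: π_N = (396 - 2Q)q_N - (64q_N). Setting ∂π_N/∂q_N = 0: 332 - 4q_N - 2(q_V) = 0.
Vertex's profit: π_V = (396 - 2Q)q_V - (185q_V). Setting ∂π_V/∂q_V = 0: 211 - 4q_V - 2(q_N) = 0.
So q_N = (332 - 2q_V)/4 and q_V = (211 - 2q_N)/4.
Solving the pair: q_N = 151/2, q_V = 15.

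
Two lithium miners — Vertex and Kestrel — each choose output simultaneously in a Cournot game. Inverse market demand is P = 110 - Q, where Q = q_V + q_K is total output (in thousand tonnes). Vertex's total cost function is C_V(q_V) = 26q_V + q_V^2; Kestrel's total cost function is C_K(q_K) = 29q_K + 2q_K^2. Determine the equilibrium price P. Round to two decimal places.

Vertex's profit: π_V = (110 - Q)q_V - (26q_V + q_V²). Setting ∂π_V/∂q_V = 0: 84 - 4q_V - (q_K) = 0.
Kestrel's first-order condition: 81 - 6q_K - (q_V) = 0.
So q_V = (84 - q_K)/4 and q_K = (81 - q_V)/6.
Solving the pair: q_V = 423/23, q_K = 240/23.
Total output Q = 663/23, so price P = 110 - 663/23 = 1867/23.

81.17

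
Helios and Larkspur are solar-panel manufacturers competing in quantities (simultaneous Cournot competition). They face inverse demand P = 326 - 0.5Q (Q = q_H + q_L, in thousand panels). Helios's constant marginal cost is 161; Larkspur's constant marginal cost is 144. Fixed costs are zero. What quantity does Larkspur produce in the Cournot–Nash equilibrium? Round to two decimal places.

132.67

Helios's profit: π_H = (326 - 0.5Q)q_H - (161q_H). Setting ∂π_H/∂q_H = 0: 165 - q_H - (1/2)(q_L) = 0.
Larkspur's first-order condition: 182 - q_L - (1/2)(q_H) = 0.
Best responses: q_H = (165 - (1/2)q_L), q_L = (182 - (1/2)q_H).
Solving the pair: q_H = 296/3, q_L = 398/3.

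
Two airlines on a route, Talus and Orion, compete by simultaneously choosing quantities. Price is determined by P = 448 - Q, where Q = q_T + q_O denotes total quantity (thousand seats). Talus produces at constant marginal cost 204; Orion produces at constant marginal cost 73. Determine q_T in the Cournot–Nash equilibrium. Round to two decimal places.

37.67

Talus's profit: π_T = (448 - Q)q_T - (204q_T). Setting ∂π_T/∂q_T = 0: 244 - 2q_T - (q_O) = 0.
Orion's profit: π_O = (448 - Q)q_O - (73q_O). Setting ∂π_O/∂q_O = 0: 375 - 2q_O - (q_T) = 0.
Best responses: q_T = (244 - q_O)/2, q_O = (375 - q_T)/2.
Solving the pair: q_T = 113/3, q_O = 506/3.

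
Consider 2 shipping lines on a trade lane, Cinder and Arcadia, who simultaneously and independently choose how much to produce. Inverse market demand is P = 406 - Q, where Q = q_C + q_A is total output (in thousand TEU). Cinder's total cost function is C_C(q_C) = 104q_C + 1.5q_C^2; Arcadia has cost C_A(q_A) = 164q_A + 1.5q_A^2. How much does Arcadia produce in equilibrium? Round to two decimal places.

Cinder's profit: π_C = (406 - Q)q_C - (104q_C + (3/2)q_C²). Setting ∂π_C/∂q_C = 0: 302 - 5q_C - (q_A) = 0.
Arcadia's first-order condition: 242 - 5q_A - (q_C) = 0.
So q_C = (302 - q_A)/5 and q_A = (242 - q_C)/5.
Substituting one into the other gives q_C = 317/6 and q_A = 227/6.

37.83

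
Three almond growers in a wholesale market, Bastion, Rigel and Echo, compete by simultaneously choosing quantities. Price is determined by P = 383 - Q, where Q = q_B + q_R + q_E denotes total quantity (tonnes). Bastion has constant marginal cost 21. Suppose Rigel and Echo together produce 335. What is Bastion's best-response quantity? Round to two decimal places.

13.50

With rivals' combined output fixed at 335, Bastion's profit is π_B = (383 - 335 - q_B)q_B - (21q_B) = (48 - q_B)q_B - (21q_B).
∂π_B/∂q_B = 27 - 2q_B = 0, so q_B = 27/2.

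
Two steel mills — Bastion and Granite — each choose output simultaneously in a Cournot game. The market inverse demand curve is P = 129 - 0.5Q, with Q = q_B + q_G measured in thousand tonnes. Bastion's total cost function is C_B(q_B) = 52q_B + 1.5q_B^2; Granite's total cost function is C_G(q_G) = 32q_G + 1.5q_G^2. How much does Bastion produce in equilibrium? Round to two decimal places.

Bastion's profit: π_B = (129 - 0.5Q)q_B - (52q_B + (3/2)q_B²). Setting ∂π_B/∂q_B = 0: 77 - 4q_B - (1/2)(q_G) = 0.
Granite's profit: π_G = (129 - 0.5Q)q_G - (32q_G + (3/2)q_G²). Setting ∂π_G/∂q_G = 0: 97 - 4q_G - (1/2)(q_B) = 0.
So q_B = (77 - (1/2)q_G)/4 and q_G = (97 - (1/2)q_B)/4.
Substituting one into the other gives q_B = 346/21 and q_G = 466/21.

16.48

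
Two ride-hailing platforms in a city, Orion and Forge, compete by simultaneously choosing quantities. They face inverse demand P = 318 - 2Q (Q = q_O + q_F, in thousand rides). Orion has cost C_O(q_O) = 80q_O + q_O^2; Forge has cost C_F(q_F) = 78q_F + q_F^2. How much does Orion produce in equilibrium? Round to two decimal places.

29.63

Orion's profit: π_O = (318 - 2Q)q_O - (80q_O + q_O²). Setting ∂π_O/∂q_O = 0: 238 - 6q_O - 2(q_F) = 0.
Forge's profit: π_F = (318 - 2Q)q_F - (78q_F + q_F²). Setting ∂π_F/∂q_F = 0: 240 - 6q_F - 2(q_O) = 0.
So q_O = (238 - 2q_F)/6 and q_F = (240 - 2q_O)/6.
Substituting one into the other gives q_O = 237/8 and q_F = 241/8.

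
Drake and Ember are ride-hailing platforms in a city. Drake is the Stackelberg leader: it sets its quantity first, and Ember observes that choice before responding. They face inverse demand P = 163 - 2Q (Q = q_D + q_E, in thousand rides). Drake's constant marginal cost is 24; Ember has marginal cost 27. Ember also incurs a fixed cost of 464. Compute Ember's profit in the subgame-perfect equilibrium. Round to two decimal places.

Solve by backward induction. Given q_D, the follower Ember maximises π_E = (163 - 2q_D - 2q_E)q_E - 27q_E.
Follower FOC: 136 - 2q_D - 4q_E = 0, so q_E(q_D) = (136 - 2q_D)/4.
Drake substitutes q_E(q_D) into its own profit: π_D = q_D(163 - 2q_D - (136 - 2q_D)/2) - 24q_D = (95 - q_D)q_D - 24q_D.
Leader FOC: 71 - 2q_D = 0, so q_D = 71/2.
Then q_E = (136 - 2·(71/2))/4 = 65/4.
Price P = 163 - 2·(207/4) = 119/2.
Ember's profit: (119/2 - 27)·(65/4) - 464 = 513/8.

64.13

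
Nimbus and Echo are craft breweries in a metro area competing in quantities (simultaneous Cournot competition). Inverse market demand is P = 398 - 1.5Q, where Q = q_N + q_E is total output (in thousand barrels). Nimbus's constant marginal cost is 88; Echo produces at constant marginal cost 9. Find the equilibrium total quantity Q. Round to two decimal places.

155.33

Nimbus's profit: π_N = (398 - 1.5Q)q_N - (88q_N). Setting ∂π_N/∂q_N = 0: 310 - 3q_N - (3/2)(q_E) = 0.
Echo's first-order condition: 389 - 3q_E - (3/2)(q_N) = 0.
So q_N = (310 - (3/2)q_E)/3 and q_E = (389 - (3/2)q_N)/3.
Solving the pair: q_N = 154/3, q_E = 104.
Total output Q = 154/3 + 104 = 466/3.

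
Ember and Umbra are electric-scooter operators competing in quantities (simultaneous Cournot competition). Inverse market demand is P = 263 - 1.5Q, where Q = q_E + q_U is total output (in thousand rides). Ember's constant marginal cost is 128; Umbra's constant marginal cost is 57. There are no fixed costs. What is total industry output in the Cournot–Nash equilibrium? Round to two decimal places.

75.78

Ember's profit: π_E = (263 - 1.5Q)q_E - (128q_E). Setting ∂π_E/∂q_E = 0: 135 - 3q_E - (3/2)(q_U) = 0.
Umbra's first-order condition: 206 - 3q_U - (3/2)(q_E) = 0.
So q_E = (135 - (3/2)q_U)/3 and q_U = (206 - (3/2)q_E)/3.
Substituting one into the other gives q_E = 128/9 and q_U = 554/9.
Total output Q = 128/9 + 554/9 = 682/9.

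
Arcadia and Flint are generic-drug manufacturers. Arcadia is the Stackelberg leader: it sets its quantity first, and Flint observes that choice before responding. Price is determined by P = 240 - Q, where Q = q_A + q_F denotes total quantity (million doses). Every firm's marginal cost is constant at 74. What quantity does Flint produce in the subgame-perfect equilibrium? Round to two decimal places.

Solve by backward induction. Given q_A, the follower Flint maximises π_F = (240 - q_A - q_F)q_F - 74q_F.
Setting the follower's marginal profit to zero, 166 - q_A - 2q_F = 0, i.e. q_F = (166 - q_A)/2.
The leader anticipates this reaction. Substituting into P = 240 - Q gives P = 157 - (1/2)q_A, so π_A = (157 - (1/2)q_A)q_A - 74q_A.
Leader FOC: 83 - q_A = 0, so q_A = 83.
Then q_F = (166 - 83)/2 = 83/2.

41.50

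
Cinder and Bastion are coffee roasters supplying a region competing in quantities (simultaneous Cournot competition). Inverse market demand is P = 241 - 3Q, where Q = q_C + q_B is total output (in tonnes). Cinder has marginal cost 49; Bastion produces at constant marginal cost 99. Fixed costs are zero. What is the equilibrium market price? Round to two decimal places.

129.67

Cinder's profit: π_C = (241 - 3Q)q_C - (49q_C). Setting ∂π_C/∂q_C = 0: 192 - 6q_C - 3(q_B) = 0.
Bastion's profit: π_B = (241 - 3Q)q_B - (99q_B). Setting ∂π_B/∂q_B = 0: 142 - 6q_B - 3(q_C) = 0.
Best responses: q_C = (192 - 3q_B)/6, q_B = (142 - 3q_C)/6.
Substituting one into the other gives q_C = 242/9 and q_B = 92/9.
Total output Q = 334/9, so price P = 241 - 3·(334/9) = 389/3.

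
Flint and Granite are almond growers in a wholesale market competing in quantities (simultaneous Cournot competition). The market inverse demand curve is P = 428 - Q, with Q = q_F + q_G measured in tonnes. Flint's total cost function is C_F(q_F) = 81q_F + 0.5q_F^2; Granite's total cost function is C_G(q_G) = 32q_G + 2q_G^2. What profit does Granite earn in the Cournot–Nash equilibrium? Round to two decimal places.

Flint's profit: π_F = (428 - Q)q_F - (81q_F + (1/2)q_F²). Setting ∂π_F/∂q_F = 0: 347 - 3q_F - (q_G) = 0.
Granite's first-order condition: 396 - 6q_G - (q_F) = 0.
Best responses: q_F = (347 - q_G)/3, q_G = (396 - q_F)/6.
Substituting one into the other gives q_F = 1686/17 and q_G = 841/17.
Price P = 428 - 148.6471 = 279.3529.
Granite's profit: 279.3529·(841/17) - 32·(841/17) - 2(841/17)² = 7342.0173.

7342.02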